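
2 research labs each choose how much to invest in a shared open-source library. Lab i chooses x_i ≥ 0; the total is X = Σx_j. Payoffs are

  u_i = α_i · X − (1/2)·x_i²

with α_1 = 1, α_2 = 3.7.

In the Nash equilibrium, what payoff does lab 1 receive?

Lab i's FOC: ∂u_i/∂x_i = α_i − x_i = 0, so x_i* = α_i.
NE contributions = (1, 3.7); X = 4.7.
u_1 = α_1·X − ½·(x_1)² = 1·4.7 − ½·1² = 4.2.

4.2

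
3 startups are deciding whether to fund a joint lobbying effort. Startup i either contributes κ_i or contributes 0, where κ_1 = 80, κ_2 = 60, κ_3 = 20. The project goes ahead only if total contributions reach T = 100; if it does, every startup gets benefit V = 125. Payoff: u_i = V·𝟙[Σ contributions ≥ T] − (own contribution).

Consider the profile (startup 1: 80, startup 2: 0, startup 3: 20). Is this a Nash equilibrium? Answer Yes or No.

Total = 100 ≥ 100: provided.
Startup 1 (pledges 80, payoff 45): dropping to 0 → total 20, payoff 0. No gain.
Startup 2 (pledges 0, payoff 125): pledging 60 → total 160, payoff 65. No gain.
Startup 3 (pledges 20, payoff 105): dropping to 0 → total 80, payoff 0. No gain.

Yes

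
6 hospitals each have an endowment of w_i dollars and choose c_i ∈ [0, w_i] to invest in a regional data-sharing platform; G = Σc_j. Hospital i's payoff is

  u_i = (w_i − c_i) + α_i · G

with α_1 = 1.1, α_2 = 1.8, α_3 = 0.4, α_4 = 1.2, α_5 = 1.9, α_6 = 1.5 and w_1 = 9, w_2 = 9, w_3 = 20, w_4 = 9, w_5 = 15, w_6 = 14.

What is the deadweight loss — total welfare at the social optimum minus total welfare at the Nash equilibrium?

138

∂u_i/∂c_i = α_i − 1, so hospital i contributes w_i if α_i > 1, else 0.
α_i > 1 for i ∈ {1, 2, 4, 5, 6}; NE contributions (9, 9, 0, 9, 15, 14), G = 56.
W^NE = Σw_i − G^NE + (Σα_i)·G^NE = 76 + 6.9·56 = 462.4.
Planner: ∂(Σu_j)/∂c_i = Σα_j − 1 = 6.9 > 0, so everyone contributes w_i; G^SO = 76, W^SO = 76 + 6.9·76 = 600.4.
Deadweight loss = 138.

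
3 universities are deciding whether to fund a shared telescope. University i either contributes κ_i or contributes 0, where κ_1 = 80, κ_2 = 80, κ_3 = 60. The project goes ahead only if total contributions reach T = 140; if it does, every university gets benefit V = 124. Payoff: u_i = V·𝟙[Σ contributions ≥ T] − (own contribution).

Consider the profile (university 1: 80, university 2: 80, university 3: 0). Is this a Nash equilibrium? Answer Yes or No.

Total = 160 ≥ 140: provided.
University 1 (pledges 80, payoff 44): dropping to 0 → total 80, payoff 0. No gain.
University 2 (pledges 80, payoff 44): dropping to 0 → total 80, payoff 0. No gain.
University 3 (pledges 0, payoff 124): pledging 60 → total 220, payoff 64. No gain.

Yes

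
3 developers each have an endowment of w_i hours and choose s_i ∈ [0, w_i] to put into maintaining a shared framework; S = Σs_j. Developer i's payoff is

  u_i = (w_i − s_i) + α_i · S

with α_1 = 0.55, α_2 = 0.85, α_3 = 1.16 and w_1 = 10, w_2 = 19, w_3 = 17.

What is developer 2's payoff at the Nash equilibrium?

∂u_i/∂s_i = α_i − 1, so developer i contributes w_i if α_i > 1, else 0.
α_i > 1 for i ∈ {3}; NE contributions (0, 0, 17), S = 17.
u_2 = (19 − 0) + 0.85·17 = 33.45.

33.45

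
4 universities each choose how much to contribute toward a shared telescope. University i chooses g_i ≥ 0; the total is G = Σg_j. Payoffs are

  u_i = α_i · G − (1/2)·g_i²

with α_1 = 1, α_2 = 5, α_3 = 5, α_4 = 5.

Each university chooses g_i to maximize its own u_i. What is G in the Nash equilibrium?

16

University i's FOC: ∂u_i/∂g_i = α_i − g_i = 0, so g_i* = α_i.
NE contributions = (1, 5, 5, 5); G = 16.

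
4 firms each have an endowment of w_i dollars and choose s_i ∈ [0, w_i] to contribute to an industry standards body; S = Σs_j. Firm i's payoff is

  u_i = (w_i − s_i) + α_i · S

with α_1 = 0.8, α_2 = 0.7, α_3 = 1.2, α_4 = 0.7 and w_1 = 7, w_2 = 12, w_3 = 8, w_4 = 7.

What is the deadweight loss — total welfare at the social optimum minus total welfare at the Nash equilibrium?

62.4

∂u_i/∂s_i = α_i − 1, so firm i contributes w_i if α_i > 1, else 0.
α_i > 1 for i ∈ {3}; NE contributions (0, 0, 8, 0), S = 8.
W^NE = Σw_i − S^NE + (Σα_i)·S^NE = 34 + 2.4·8 = 53.2.
Planner: ∂(Σu_j)/∂s_i = Σα_j − 1 = 2.4 > 0, so everyone contributes w_i; S^SO = 34, W^SO = 34 + 2.4·34 = 115.6.
Deadweight loss = 62.4.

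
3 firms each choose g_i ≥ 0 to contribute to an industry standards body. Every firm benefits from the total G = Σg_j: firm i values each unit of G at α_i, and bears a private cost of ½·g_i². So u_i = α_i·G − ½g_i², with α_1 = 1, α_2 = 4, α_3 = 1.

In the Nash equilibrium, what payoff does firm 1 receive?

5.5

Firm i's FOC: ∂u_i/∂g_i = α_i − g_i = 0, so g_i* = α_i.
NE contributions = (1, 4, 1); G = 6.
u_1 = α_1·G − ½·(g_1)² = 1·6 − ½·1² = 5.5.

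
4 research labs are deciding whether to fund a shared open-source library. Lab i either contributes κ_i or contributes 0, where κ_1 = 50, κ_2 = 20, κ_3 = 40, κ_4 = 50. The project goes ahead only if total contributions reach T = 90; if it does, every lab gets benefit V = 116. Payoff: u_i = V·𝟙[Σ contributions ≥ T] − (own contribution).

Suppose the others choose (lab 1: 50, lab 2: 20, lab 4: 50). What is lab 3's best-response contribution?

Others' total = 120 ≥ 90; contributing adds cost 40 for no extra benefit.
Best response: 0.

0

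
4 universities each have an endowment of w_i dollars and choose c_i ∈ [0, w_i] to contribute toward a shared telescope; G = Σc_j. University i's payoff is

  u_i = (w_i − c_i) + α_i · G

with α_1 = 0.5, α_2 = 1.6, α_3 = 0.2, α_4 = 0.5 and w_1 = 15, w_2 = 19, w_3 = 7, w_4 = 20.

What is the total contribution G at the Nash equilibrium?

∂u_i/∂c_i = α_i − 1, so university i contributes w_i if α_i > 1, else 0.
α_i > 1 for i ∈ {2}; NE contributions (0, 19, 0, 0), G = 19.

19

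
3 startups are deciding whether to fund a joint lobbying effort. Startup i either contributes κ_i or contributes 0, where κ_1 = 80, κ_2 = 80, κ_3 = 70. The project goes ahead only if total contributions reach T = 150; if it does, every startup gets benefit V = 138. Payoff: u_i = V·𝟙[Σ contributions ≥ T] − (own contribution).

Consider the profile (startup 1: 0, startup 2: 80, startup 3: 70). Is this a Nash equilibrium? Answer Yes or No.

Total = 150 ≥ 150: provided.
Startup 1 (pledges 0, payoff 138): pledging 80 → total 230, payoff 58. No gain.
Startup 2 (pledges 80, payoff 58): dropping to 0 → total 70, payoff 0. No gain.
Startup 3 (pledges 70, payoff 68): dropping to 0 → total 80, payoff 0. No gain.

Yes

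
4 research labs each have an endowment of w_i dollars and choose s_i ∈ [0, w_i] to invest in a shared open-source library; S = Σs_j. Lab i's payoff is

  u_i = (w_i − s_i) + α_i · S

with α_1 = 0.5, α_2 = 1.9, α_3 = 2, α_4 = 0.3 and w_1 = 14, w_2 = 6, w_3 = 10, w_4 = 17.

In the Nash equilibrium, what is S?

∂u_i/∂s_i = α_i − 1, so lab i contributes w_i if α_i > 1, else 0.
α_i > 1 for i ∈ {2, 3}; NE contributions (0, 6, 10, 0), S = 16.

16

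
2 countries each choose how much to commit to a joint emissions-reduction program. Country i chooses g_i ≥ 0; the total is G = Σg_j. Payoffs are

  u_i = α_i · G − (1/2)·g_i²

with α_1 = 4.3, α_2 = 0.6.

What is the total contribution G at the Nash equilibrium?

4.9

Country i's FOC: ∂u_i/∂g_i = α_i − g_i = 0, so g_i* = α_i.
NE contributions = (4.3, 0.6); G = 4.9.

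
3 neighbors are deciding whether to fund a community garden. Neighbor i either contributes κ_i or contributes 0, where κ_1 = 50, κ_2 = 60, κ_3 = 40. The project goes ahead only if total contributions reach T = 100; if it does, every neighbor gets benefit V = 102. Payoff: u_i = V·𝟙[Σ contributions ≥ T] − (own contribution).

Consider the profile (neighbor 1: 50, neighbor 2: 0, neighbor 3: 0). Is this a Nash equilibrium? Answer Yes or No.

Total = 50 < 100: not provided.
Neighbor 1 (pledges 50, payoff -50): dropping to 0 → total 0, payoff 0. Profitable deviation.

No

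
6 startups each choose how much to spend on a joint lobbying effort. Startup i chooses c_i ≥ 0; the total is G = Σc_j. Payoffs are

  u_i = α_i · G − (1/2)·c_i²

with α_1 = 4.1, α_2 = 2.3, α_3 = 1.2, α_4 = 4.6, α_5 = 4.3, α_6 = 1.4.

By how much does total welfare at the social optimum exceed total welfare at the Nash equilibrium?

Startup i's FOC: ∂u_i/∂c_i = α_i − c_i = 0, so c_i* = α_i.
NE contributions = (4.1, 2.3, 1.2, 4.6, 4.3, 1.4); G = 17.9.
W^NE = (Σα)·G − ½Σα_i² = 17.9² − ½·65.15 = 287.835.
Planner sets c_i = Σα_j = 17.9 for every i, so G^SO = 6·17.9 = 107.4.
W^SO = (Σα)·G^SO − ½·6·(Σα)² = (6/2)·17.9² = 961.23.
Deadweight loss = W^SO − W^NE = 673.395.

673.395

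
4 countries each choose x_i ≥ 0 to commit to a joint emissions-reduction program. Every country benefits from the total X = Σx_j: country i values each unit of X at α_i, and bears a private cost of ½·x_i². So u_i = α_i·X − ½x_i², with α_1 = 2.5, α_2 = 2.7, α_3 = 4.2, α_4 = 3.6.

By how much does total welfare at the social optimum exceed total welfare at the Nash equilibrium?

Country i's FOC: ∂u_i/∂x_i = α_i − x_i = 0, so x_i* = α_i.
NE contributions = (2.5, 2.7, 4.2, 3.6); X = 13.
W^NE = (Σα)·X − ½Σα_i² = 13² − ½·44.14 = 146.93.
Planner sets x_i = Σα_j = 13 for every i, so X^SO = 4·13 = 52.
W^SO = (Σα)·X^SO − ½·4·(Σα)² = (4/2)·13² = 338.
Deadweight loss = W^SO − W^NE = 191.07.

191.07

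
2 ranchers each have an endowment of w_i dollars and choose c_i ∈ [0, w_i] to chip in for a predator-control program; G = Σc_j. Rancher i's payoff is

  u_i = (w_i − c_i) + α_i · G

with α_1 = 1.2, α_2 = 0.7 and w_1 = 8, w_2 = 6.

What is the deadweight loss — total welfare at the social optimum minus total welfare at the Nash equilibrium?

∂u_i/∂c_i = α_i − 1, so rancher i contributes w_i if α_i > 1, else 0.
α_i > 1 for i ∈ {1}; NE contributions (8, 0), G = 8.
W^NE = Σw_i − G^NE + (Σα_i)·G^NE = 14 + 0.9·8 = 21.2.
Planner: ∂(Σu_j)/∂c_i = Σα_j − 1 = 0.9 > 0, so everyone contributes w_i; G^SO = 14, W^SO = 14 + 0.9·14 = 26.6.
Deadweight loss = 5.4.

5.4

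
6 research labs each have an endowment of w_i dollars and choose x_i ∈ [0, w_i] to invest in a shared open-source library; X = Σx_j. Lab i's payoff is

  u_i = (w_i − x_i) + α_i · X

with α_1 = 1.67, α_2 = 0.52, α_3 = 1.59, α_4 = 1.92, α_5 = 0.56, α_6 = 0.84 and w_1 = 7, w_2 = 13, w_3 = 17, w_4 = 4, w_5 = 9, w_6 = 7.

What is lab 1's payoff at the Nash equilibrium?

46.76

∂u_i/∂x_i = α_i − 1, so lab i contributes w_i if α_i > 1, else 0.
α_i > 1 for i ∈ {1, 3, 4}; NE contributions (7, 0, 17, 4, 0, 0), X = 28.
u_1 = (7 − 7) + 1.67·28 = 46.76.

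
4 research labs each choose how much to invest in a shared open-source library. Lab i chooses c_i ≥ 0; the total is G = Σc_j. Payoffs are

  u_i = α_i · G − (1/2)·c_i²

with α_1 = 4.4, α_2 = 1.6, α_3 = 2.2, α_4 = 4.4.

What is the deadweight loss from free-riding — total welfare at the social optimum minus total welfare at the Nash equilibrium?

Lab i's FOC: ∂u_i/∂c_i = α_i − c_i = 0, so c_i* = α_i.
NE contributions = (4.4, 1.6, 2.2, 4.4); G = 12.6.
W^NE = (Σα)·G − ½Σα_i² = 12.6² − ½·46.12 = 135.7.
Planner sets c_i = Σα_j = 12.6 for every i, so G^SO = 4·12.6 = 50.4.
W^SO = (Σα)·G^SO − ½·4·(Σα)² = (4/2)·12.6² = 317.52.
Deadweight loss = W^SO − W^NE = 181.82.

181.82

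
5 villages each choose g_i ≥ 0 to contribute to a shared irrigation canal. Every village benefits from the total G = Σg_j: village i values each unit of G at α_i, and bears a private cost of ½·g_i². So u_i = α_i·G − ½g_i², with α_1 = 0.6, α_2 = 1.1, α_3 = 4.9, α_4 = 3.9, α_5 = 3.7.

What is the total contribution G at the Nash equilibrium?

14.2

Village i's FOC: ∂u_i/∂g_i = α_i − g_i = 0, so g_i* = α_i.
NE contributions = (0.6, 1.1, 4.9, 3.9, 3.7); G = 14.2.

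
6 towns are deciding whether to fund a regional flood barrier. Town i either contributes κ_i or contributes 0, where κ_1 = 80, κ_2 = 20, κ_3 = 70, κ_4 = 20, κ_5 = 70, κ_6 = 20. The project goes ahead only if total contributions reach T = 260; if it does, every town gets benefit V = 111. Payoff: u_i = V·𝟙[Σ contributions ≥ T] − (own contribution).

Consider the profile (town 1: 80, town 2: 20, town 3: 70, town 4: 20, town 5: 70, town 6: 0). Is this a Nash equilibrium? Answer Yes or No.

Total = 260 ≥ 260: provided.
Town 1 (pledges 80, payoff 31): dropping to 0 → total 180, payoff 0. No gain.
Town 2 (pledges 20, payoff 91): dropping to 0 → total 240, payoff 0. No gain.
Town 3 (pledges 70, payoff 41): dropping to 0 → total 190, payoff 0. No gain.
Town 4 (pledges 20, payoff 91): dropping to 0 → total 240, payoff 0. No gain.
Town 5 (pledges 70, payoff 41): dropping to 0 → total 190, payoff 0. No gain.
Town 6 (pledges 0, payoff 111): pledging 20 → total 280, payoff 91. No gain.

Yes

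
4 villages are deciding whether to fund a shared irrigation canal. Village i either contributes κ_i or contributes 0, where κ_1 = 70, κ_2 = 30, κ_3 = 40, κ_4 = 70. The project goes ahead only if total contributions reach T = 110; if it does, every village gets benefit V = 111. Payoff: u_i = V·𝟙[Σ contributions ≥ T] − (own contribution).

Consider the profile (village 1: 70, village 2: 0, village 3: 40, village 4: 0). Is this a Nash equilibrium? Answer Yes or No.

Total = 110 ≥ 110: provided.
Village 1 (pledges 70, payoff 41): dropping to 0 → total 40, payoff 0. No gain.
Village 2 (pledges 0, payoff 111): pledging 30 → total 140, payoff 81. No gain.
Village 3 (pledges 40, payoff 71): dropping to 0 → total 70, payoff 0. No gain.
Village 4 (pledges 0, payoff 111): pledging 70 → total 180, payoff 41. No gain.

Yes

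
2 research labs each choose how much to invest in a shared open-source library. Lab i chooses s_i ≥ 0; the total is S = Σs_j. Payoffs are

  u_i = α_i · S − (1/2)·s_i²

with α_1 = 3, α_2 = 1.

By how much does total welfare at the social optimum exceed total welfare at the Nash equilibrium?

Lab i's FOC: ∂u_i/∂s_i = α_i − s_i = 0, so s_i* = α_i.
NE contributions = (3, 1); S = 4.
W^NE = (Σα)·S − ½Σα_i² = 4² − ½·10 = 11.
Planner sets s_i = Σα_j = 4 for every i, so S^SO = 2·4 = 8.
W^SO = (Σα)·S^SO − ½·2·(Σα)² = (2/2)·4² = 16.
Deadweight loss = W^SO − W^NE = 5.

5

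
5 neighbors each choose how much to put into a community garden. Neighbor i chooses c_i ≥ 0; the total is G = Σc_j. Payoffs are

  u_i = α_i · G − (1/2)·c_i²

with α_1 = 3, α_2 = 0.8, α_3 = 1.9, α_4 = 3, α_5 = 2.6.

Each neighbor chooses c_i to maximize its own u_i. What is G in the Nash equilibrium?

Neighbor i's FOC: ∂u_i/∂c_i = α_i − c_i = 0, so c_i* = α_i.
NE contributions = (3, 0.8, 1.9, 3, 2.6); G = 11.3.

11.3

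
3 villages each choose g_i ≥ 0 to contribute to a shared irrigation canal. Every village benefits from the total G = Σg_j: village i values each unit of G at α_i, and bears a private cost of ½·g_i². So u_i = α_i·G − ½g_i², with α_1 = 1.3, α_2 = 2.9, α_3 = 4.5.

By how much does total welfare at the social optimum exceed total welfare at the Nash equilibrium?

Village i's FOC: ∂u_i/∂g_i = α_i − g_i = 0, so g_i* = α_i.
NE contributions = (1.3, 2.9, 4.5); G = 8.7.
W^NE = (Σα)·G − ½Σα_i² = 8.7² − ½·30.35 = 60.515.
Planner sets g_i = Σα_j = 8.7 for every i, so G^SO = 3·8.7 = 26.1.
W^SO = (Σα)·G^SO − ½·3·(Σα)² = (3/2)·8.7² = 113.535.
Deadweight loss = W^SO − W^NE = 53.02.

53.02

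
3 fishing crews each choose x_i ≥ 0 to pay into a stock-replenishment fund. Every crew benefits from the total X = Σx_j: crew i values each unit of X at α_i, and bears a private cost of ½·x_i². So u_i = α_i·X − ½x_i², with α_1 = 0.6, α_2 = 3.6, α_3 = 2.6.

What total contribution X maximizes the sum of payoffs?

20.4

Planner FOC: ∂(Σu_j)/∂x_i = (Σα_j) − x_i = 0, so x_i^SO = Σα_j = 6.8 for every i; X^SO = 20.4.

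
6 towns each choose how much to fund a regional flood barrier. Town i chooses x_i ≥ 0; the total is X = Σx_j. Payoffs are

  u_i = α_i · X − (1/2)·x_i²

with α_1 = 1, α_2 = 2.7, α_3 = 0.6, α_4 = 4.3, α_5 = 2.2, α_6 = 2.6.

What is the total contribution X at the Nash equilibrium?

13.4

Town i's FOC: ∂u_i/∂x_i = α_i − x_i = 0, so x_i* = α_i.
NE contributions = (1, 2.7, 0.6, 4.3, 2.2, 2.6); X = 13.4.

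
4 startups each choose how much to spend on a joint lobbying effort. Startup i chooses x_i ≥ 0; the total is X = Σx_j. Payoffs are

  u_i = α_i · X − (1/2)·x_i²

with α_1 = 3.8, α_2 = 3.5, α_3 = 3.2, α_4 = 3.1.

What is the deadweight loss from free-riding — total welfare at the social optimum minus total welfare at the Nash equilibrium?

208.23

Startup i's FOC: ∂u_i/∂x_i = α_i − x_i = 0, so x_i* = α_i.
NE contributions = (3.8, 3.5, 3.2, 3.1); X = 13.6.
W^NE = (Σα)·X − ½Σα_i² = 13.6² − ½·46.54 = 161.69.
Planner sets x_i = Σα_j = 13.6 for every i, so X^SO = 4·13.6 = 54.4.
W^SO = (Σα)·X^SO − ½·4·(Σα)² = (4/2)·13.6² = 369.92.
Deadweight loss = W^SO − W^NE = 208.23.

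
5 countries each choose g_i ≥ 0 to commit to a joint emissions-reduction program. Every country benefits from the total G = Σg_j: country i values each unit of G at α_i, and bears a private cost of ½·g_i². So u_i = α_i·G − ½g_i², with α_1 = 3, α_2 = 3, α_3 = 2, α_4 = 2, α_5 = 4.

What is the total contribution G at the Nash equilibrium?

Country i's FOC: ∂u_i/∂g_i = α_i − g_i = 0, so g_i* = α_i.
NE contributions = (3, 3, 2, 2, 4); G = 14.

14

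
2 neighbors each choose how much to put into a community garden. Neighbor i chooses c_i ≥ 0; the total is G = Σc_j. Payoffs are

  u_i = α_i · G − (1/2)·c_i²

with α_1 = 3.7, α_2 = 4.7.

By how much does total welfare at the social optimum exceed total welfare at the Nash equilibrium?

Neighbor i's FOC: ∂u_i/∂c_i = α_i − c_i = 0, so c_i* = α_i.
NE contributions = (3.7, 4.7); G = 8.4.
W^NE = (Σα)·G − ½Σα_i² = 8.4² − ½·35.78 = 52.67.
Planner sets c_i = Σα_j = 8.4 for every i, so G^SO = 2·8.4 = 16.8.
W^SO = (Σα)·G^SO − ½·2·(Σα)² = (2/2)·8.4² = 70.56.
Deadweight loss = W^SO − W^NE = 17.89.

17.89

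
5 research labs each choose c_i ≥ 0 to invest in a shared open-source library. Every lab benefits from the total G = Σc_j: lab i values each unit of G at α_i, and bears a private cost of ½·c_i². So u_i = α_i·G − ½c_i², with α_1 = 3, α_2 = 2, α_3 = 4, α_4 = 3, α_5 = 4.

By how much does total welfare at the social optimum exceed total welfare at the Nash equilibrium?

411

Lab i's FOC: ∂u_i/∂c_i = α_i − c_i = 0, so c_i* = α_i.
NE contributions = (3, 2, 4, 3, 4); G = 16.
W^NE = (Σα)·G − ½Σα_i² = 16² − ½·54 = 229.
Planner sets c_i = Σα_j = 16 for every i, so G^SO = 5·16 = 80.
W^SO = (Σα)·G^SO − ½·5·(Σα)² = (5/2)·16² = 640.
Deadweight loss = W^SO − W^NE = 411.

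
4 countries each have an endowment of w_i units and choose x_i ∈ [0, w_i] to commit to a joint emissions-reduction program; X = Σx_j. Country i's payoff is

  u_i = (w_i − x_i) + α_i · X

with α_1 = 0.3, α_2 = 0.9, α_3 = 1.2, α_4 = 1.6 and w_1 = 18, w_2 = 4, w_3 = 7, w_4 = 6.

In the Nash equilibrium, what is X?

∂u_i/∂x_i = α_i − 1, so country i contributes w_i if α_i > 1, else 0.
α_i > 1 for i ∈ {3, 4}; NE contributions (0, 0, 7, 6), X = 13.

13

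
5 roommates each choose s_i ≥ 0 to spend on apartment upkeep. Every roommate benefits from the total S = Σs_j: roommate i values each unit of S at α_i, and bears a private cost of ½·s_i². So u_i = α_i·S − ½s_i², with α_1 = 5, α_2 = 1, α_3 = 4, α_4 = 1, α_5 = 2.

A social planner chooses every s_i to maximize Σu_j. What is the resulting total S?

65

Planner FOC: ∂(Σu_j)/∂s_i = (Σα_j) − s_i = 0, so s_i^SO = Σα_j = 13 for every i; S^SO = 65.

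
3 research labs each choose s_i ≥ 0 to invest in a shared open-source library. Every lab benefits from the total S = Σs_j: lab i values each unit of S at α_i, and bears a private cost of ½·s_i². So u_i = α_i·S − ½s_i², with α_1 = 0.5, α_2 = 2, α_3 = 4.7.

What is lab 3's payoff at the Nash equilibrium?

Lab i's FOC: ∂u_i/∂s_i = α_i − s_i = 0, so s_i* = α_i.
NE contributions = (0.5, 2, 4.7); S = 7.2.
u_3 = α_3·S − ½·(s_3)² = 4.7·7.2 − ½·4.7² = 22.795.

22.795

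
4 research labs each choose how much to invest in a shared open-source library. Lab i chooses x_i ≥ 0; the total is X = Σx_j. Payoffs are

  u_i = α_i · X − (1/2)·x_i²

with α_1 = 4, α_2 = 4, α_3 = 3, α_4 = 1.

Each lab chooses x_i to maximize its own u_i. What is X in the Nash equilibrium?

12

Lab i's FOC: ∂u_i/∂x_i = α_i − x_i = 0, so x_i* = α_i.
NE contributions = (4, 4, 3, 1); X = 12.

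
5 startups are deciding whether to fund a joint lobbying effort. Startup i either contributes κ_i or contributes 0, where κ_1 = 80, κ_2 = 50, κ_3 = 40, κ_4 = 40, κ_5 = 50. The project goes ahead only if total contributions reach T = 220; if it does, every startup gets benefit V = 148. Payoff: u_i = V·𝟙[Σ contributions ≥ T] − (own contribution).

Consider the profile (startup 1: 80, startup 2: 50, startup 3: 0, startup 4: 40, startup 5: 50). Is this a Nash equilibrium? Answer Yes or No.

Total = 220 ≥ 220: provided.
Startup 1 (pledges 80, payoff 68): dropping to 0 → total 140, payoff 0. No gain.
Startup 2 (pledges 50, payoff 98): dropping to 0 → total 170, payoff 0. No gain.
Startup 3 (pledges 0, payoff 148): pledging 40 → total 260, payoff 108. No gain.
Startup 4 (pledges 40, payoff 108): dropping to 0 → total 180, payoff 0. No gain.
Startup 5 (pledges 50, payoff 98): dropping to 0 → total 170, payoff 0. No gain.

Yes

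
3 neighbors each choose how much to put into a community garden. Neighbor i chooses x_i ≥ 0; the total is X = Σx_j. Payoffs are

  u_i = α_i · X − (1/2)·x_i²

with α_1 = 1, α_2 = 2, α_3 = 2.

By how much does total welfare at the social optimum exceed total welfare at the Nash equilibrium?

Neighbor i's FOC: ∂u_i/∂x_i = α_i − x_i = 0, so x_i* = α_i.
NE contributions = (1, 2, 2); X = 5.
W^NE = (Σα)·X − ½Σα_i² = 5² − ½·9 = 20.5.
Planner sets x_i = Σα_j = 5 for every i, so X^SO = 3·5 = 15.
W^SO = (Σα)·X^SO − ½·3·(Σα)² = (3/2)·5² = 37.5.
Deadweight loss = W^SO − W^NE = 17.

17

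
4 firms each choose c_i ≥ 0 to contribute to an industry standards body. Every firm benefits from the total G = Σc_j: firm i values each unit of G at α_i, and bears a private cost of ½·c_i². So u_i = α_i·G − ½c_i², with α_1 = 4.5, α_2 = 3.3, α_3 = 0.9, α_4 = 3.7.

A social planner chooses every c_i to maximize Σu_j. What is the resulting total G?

Planner FOC: ∂(Σu_j)/∂c_i = (Σα_j) − c_i = 0, so c_i^SO = Σα_j = 12.4 for every i; G^SO = 49.6.

49.6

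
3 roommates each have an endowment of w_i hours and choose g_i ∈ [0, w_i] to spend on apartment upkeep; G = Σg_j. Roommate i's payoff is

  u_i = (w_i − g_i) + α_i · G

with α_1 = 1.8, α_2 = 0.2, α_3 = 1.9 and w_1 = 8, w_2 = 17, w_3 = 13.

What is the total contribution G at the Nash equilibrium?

∂u_i/∂g_i = α_i − 1, so roommate i contributes w_i if α_i > 1, else 0.
α_i > 1 for i ∈ {1, 3}; NE contributions (8, 0, 13), G = 21.

21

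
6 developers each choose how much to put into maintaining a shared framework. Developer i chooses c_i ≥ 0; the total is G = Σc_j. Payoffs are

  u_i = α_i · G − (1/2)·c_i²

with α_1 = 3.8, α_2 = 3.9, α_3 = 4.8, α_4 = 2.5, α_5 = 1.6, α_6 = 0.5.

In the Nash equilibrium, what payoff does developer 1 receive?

57.76

Developer i's FOC: ∂u_i/∂c_i = α_i − c_i = 0, so c_i* = α_i.
NE contributions = (3.8, 3.9, 4.8, 2.5, 1.6, 0.5); G = 17.1.
u_1 = α_1·G − ½·(c_1)² = 3.8·17.1 − ½·3.8² = 57.76.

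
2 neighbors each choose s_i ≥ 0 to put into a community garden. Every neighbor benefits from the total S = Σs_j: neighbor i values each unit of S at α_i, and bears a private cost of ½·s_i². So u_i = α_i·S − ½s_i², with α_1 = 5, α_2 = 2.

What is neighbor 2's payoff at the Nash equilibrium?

Neighbor i's FOC: ∂u_i/∂s_i = α_i − s_i = 0, so s_i* = α_i.
NE contributions = (5, 2); S = 7.
u_2 = α_2·S − ½·(s_2)² = 2·7 − ½·2² = 12.

12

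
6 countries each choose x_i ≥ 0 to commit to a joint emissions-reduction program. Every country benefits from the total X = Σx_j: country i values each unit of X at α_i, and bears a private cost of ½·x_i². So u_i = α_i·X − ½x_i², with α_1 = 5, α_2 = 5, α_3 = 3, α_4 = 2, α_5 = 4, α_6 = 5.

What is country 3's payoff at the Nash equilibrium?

67.5

Country i's FOC: ∂u_i/∂x_i = α_i − x_i = 0, so x_i* = α_i.
NE contributions = (5, 5, 3, 2, 4, 5); X = 24.
u_3 = α_3·X − ½·(x_3)² = 3·24 − ½·3² = 67.5.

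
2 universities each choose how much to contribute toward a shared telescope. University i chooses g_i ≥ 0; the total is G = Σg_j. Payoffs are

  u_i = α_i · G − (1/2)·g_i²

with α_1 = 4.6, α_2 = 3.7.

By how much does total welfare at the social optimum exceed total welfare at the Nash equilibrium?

University i's FOC: ∂u_i/∂g_i = α_i − g_i = 0, so g_i* = α_i.
NE contributions = (4.6, 3.7); G = 8.3.
W^NE = (Σα)·G − ½Σα_i² = 8.3² − ½·34.85 = 51.465.
Planner sets g_i = Σα_j = 8.3 for every i, so G^SO = 2·8.3 = 16.6.
W^SO = (Σα)·G^SO − ½·2·(Σα)² = (2/2)·8.3² = 68.89.
Deadweight loss = W^SO − W^NE = 17.425.

17.425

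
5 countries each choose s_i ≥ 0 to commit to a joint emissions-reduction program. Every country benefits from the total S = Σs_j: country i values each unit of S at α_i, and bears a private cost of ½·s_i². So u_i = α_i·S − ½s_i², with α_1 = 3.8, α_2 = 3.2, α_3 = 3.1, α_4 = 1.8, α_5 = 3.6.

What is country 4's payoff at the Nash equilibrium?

Country i's FOC: ∂u_i/∂s_i = α_i − s_i = 0, so s_i* = α_i.
NE contributions = (3.8, 3.2, 3.1, 1.8, 3.6); S = 15.5.
u_4 = α_4·S − ½·(s_4)² = 1.8·15.5 − ½·1.8² = 26.28.

26.28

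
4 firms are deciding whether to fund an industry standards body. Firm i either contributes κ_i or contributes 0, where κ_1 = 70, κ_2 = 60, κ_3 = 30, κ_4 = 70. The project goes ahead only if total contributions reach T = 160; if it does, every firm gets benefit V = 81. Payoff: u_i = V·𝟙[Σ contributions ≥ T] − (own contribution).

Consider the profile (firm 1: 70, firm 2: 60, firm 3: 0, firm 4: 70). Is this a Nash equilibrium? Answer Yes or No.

Yes

Total = 200 ≥ 160: provided.
Firm 1 (pledges 70, payoff 11): dropping to 0 → total 130, payoff 0. No gain.
Firm 2 (pledges 60, payoff 21): dropping to 0 → total 140, payoff 0. No gain.
Firm 3 (pledges 0, payoff 81): pledging 30 → total 230, payoff 51. No gain.
Firm 4 (pledges 70, payoff 11): dropping to 0 → total 130, payoff 0. No gain.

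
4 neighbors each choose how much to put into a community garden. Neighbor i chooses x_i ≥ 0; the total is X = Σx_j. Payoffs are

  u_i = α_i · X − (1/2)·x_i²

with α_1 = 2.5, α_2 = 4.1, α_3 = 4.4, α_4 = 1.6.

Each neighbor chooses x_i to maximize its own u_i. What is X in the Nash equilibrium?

12.6

Neighbor i's FOC: ∂u_i/∂x_i = α_i − x_i = 0, so x_i* = α_i.
NE contributions = (2.5, 4.1, 4.4, 1.6); X = 12.6.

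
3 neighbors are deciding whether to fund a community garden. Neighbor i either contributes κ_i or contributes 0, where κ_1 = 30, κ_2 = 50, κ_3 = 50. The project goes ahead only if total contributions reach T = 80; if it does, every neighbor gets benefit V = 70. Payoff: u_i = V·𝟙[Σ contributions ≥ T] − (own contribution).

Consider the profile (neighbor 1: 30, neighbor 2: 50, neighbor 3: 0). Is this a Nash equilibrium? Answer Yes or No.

Total = 80 ≥ 80: provided.
Neighbor 1 (pledges 30, payoff 40): dropping to 0 → total 50, payoff 0. No gain.
Neighbor 2 (pledges 50, payoff 20): dropping to 0 → total 30, payoff 0. No gain.
Neighbor 3 (pledges 0, payoff 70): pledging 50 → total 130, payoff 20. No gain.

Yes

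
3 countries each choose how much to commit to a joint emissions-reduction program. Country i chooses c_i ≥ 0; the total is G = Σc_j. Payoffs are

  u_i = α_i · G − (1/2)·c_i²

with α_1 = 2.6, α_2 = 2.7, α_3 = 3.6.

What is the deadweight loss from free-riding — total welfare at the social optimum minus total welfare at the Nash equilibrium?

53.11

Country i's FOC: ∂u_i/∂c_i = α_i − c_i = 0, so c_i* = α_i.
NE contributions = (2.6, 2.7, 3.6); G = 8.9.
W^NE = (Σα)·G − ½Σα_i² = 8.9² − ½·27.01 = 65.705.
Planner sets c_i = Σα_j = 8.9 for every i, so G^SO = 3·8.9 = 26.7.
W^SO = (Σα)·G^SO − ½·3·(Σα)² = (3/2)·8.9² = 118.815.
Deadweight loss = W^SO − W^NE = 53.11.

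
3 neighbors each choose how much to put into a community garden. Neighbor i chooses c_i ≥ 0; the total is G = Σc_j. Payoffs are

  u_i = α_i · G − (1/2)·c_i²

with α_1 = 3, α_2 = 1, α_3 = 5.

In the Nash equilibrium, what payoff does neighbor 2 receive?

8.5

Neighbor i's FOC: ∂u_i/∂c_i = α_i − c_i = 0, so c_i* = α_i.
NE contributions = (3, 1, 5); G = 9.
u_2 = α_2·G − ½·(c_2)² = 1·9 − ½·1² = 8.5.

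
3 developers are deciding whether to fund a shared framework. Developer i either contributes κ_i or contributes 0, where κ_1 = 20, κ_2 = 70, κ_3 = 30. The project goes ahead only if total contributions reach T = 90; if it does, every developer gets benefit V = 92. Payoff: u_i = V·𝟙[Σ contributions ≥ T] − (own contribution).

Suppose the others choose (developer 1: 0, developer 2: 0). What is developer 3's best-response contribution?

0

Others' total = 0. Even contributing 30 gives 30 < 90: no benefit either way.
Best response: 0.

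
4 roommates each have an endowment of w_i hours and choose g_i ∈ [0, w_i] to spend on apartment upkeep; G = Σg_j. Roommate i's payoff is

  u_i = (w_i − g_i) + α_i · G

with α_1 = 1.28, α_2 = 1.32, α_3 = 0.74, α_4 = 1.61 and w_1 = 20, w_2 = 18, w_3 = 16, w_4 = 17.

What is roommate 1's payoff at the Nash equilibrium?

70.4

∂u_i/∂g_i = α_i − 1, so roommate i contributes w_i if α_i > 1, else 0.
α_i > 1 for i ∈ {1, 2, 4}; NE contributions (20, 18, 0, 17), G = 55.
u_1 = (20 − 20) + 1.28·55 = 70.4.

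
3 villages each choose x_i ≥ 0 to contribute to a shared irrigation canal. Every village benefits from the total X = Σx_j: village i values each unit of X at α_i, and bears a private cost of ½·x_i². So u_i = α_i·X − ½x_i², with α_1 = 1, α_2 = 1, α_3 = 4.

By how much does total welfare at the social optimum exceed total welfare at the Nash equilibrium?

27

Village i's FOC: ∂u_i/∂x_i = α_i − x_i = 0, so x_i* = α_i.
NE contributions = (1, 1, 4); X = 6.
W^NE = (Σα)·X − ½Σα_i² = 6² − ½·18 = 27.
Planner sets x_i = Σα_j = 6 for every i, so X^SO = 3·6 = 18.
W^SO = (Σα)·X^SO − ½·3·(Σα)² = (3/2)·6² = 54.
Deadweight loss = W^SO − W^NE = 27.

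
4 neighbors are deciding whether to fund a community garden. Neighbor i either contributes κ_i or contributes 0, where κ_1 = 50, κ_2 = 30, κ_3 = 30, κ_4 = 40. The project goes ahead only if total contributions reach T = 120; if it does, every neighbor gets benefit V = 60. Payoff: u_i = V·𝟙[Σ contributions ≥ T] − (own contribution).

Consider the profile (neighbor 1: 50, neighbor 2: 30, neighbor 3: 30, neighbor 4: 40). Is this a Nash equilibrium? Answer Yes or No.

No

Total = 150 ≥ 120: provided.
Neighbor 1 (pledges 50, payoff 10): dropping to 0 → total 100, payoff 0. No gain.
Neighbor 2 (pledges 30, payoff 30): dropping to 0 → total 120, payoff 60. Profitable deviation.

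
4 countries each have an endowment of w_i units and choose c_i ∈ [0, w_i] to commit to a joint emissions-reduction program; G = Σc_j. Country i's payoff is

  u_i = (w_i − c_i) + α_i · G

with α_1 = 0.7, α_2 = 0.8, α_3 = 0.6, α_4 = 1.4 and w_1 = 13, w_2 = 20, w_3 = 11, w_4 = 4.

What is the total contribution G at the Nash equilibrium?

4

∂u_i/∂c_i = α_i − 1, so country i contributes w_i if α_i > 1, else 0.
α_i > 1 for i ∈ {4}; NE contributions (0, 0, 0, 4), G = 4.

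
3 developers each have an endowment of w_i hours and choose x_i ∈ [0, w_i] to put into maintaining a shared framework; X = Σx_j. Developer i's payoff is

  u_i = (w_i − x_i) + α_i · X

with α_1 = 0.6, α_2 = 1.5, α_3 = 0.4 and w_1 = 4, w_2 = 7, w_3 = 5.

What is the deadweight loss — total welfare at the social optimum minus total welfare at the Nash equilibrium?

∂u_i/∂x_i = α_i − 1, so developer i contributes w_i if α_i > 1, else 0.
α_i > 1 for i ∈ {2}; NE contributions (0, 7, 0), X = 7.
W^NE = Σw_i − X^NE + (Σα_i)·X^NE = 16 + 1.5·7 = 26.5.
Planner: ∂(Σu_j)/∂x_i = Σα_j − 1 = 1.5 > 0, so everyone contributes w_i; X^SO = 16, W^SO = 16 + 1.5·16 = 40.
Deadweight loss = 13.5.

13.5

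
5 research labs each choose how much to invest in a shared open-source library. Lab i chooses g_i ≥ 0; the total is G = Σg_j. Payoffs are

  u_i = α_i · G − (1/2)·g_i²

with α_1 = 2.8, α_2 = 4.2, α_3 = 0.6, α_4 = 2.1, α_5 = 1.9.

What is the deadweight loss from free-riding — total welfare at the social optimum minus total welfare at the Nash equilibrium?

Lab i's FOC: ∂u_i/∂g_i = α_i − g_i = 0, so g_i* = α_i.
NE contributions = (2.8, 4.2, 0.6, 2.1, 1.9); G = 11.6.
W^NE = (Σα)·G − ½Σα_i² = 11.6² − ½·33.86 = 117.63.
Planner sets g_i = Σα_j = 11.6 for every i, so G^SO = 5·11.6 = 58.
W^SO = (Σα)·G^SO − ½·5·(Σα)² = (5/2)·11.6² = 336.4.
Deadweight loss = W^SO − W^NE = 218.77.

218.77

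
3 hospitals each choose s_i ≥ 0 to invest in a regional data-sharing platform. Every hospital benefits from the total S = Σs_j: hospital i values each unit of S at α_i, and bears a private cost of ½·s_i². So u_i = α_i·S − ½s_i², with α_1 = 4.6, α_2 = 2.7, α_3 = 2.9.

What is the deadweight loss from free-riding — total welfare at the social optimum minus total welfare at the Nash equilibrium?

Hospital i's FOC: ∂u_i/∂s_i = α_i − s_i = 0, so s_i* = α_i.
NE contributions = (4.6, 2.7, 2.9); S = 10.2.
W^NE = (Σα)·S − ½Σα_i² = 10.2² − ½·36.86 = 85.61.
Planner sets s_i = Σα_j = 10.2 for every i, so S^SO = 3·10.2 = 30.6.
W^SO = (Σα)·S^SO − ½·3·(Σα)² = (3/2)·10.2² = 156.06.
Deadweight loss = W^SO − W^NE = 70.45.

70.45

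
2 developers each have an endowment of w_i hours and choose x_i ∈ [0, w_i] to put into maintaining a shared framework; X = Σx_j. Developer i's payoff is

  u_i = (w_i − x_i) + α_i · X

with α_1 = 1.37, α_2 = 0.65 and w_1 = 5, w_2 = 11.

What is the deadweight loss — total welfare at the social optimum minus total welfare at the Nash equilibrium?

11.22

∂u_i/∂x_i = α_i − 1, so developer i contributes w_i if α_i > 1, else 0.
α_i > 1 for i ∈ {1}; NE contributions (5, 0), X = 5.
W^NE = Σw_i − X^NE + (Σα_i)·X^NE = 16 + 1.02·5 = 21.1.
Planner: ∂(Σu_j)/∂x_i = Σα_j − 1 = 1.02 > 0, so everyone contributes w_i; X^SO = 16, W^SO = 16 + 1.02·16 = 32.32.
Deadweight loss = 11.22.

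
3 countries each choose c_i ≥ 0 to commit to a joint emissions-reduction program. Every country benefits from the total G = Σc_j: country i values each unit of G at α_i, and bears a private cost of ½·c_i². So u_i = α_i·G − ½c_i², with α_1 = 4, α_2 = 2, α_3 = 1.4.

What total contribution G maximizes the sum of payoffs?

22.2

Planner FOC: ∂(Σu_j)/∂c_i = (Σα_j) − c_i = 0, so c_i^SO = Σα_j = 7.4 for every i; G^SO = 22.2.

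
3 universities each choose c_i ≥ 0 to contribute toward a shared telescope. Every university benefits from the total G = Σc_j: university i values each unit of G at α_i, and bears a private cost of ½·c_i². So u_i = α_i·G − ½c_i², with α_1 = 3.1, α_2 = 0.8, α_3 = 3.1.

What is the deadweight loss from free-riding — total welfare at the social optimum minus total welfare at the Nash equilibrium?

University i's FOC: ∂u_i/∂c_i = α_i − c_i = 0, so c_i* = α_i.
NE contributions = (3.1, 0.8, 3.1); G = 7.
W^NE = (Σα)·G − ½Σα_i² = 7² − ½·19.86 = 39.07.
Planner sets c_i = Σα_j = 7 for every i, so G^SO = 3·7 = 21.
W^SO = (Σα)·G^SO − ½·3·(Σα)² = (3/2)·7² = 73.5.
Deadweight loss = W^SO − W^NE = 34.43.

34.43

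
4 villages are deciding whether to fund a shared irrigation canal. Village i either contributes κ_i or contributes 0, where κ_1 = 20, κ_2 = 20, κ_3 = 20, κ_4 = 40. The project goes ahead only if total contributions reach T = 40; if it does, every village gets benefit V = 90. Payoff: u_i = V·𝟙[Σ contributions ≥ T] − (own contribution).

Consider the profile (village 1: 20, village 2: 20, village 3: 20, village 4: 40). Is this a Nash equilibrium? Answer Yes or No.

No

Total = 100 ≥ 40: provided.
Village 1 (pledges 20, payoff 70): dropping to 0 → total 80, payoff 90. Profitable deviation.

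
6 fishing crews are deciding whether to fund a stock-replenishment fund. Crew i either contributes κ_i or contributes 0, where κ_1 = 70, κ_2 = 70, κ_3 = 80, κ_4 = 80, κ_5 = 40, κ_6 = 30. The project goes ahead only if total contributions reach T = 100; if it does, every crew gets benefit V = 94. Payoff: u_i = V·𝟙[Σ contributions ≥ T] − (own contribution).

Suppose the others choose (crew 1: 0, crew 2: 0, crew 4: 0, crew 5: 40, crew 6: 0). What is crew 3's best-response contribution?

80

Others' total = 40. Contributing 80 brings total to 120 ≥ 100: gain V − κ_3 = 14.
Best response: 80.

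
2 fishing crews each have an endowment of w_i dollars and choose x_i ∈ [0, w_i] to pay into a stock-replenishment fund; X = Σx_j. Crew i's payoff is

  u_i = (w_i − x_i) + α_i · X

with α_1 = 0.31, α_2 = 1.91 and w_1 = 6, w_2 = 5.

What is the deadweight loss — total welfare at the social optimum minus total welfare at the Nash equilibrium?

∂u_i/∂x_i = α_i − 1, so crew i contributes w_i if α_i > 1, else 0.
α_i > 1 for i ∈ {2}; NE contributions (0, 5), X = 5.
W^NE = Σw_i − X^NE + (Σα_i)·X^NE = 11 + 1.22·5 = 17.1.
Planner: ∂(Σu_j)/∂x_i = Σα_j − 1 = 1.22 > 0, so everyone contributes w_i; X^SO = 11, W^SO = 11 + 1.22·11 = 24.42.
Deadweight loss = 7.32.

7.32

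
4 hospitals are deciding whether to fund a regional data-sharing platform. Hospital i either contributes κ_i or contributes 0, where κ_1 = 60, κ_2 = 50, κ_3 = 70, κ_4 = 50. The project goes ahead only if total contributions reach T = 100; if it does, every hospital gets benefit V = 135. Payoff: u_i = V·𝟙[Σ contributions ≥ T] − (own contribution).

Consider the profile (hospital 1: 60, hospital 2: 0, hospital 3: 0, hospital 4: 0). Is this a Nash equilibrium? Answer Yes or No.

No

Total = 60 < 100: not provided.
Hospital 1 (pledges 60, payoff -60): dropping to 0 → total 0, payoff 0. Profitable deviation.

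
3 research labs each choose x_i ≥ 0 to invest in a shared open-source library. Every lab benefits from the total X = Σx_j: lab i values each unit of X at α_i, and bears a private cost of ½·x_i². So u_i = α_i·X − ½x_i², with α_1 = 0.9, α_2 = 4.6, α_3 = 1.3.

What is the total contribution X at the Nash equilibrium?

Lab i's FOC: ∂u_i/∂x_i = α_i − x_i = 0, so x_i* = α_i.
NE contributions = (0.9, 4.6, 1.3); X = 6.8.

6.8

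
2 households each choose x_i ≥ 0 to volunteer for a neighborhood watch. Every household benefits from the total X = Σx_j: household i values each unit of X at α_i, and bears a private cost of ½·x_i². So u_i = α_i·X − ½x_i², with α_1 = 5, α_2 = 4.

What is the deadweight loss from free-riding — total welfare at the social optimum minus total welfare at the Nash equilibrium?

20.5

Household i's FOC: ∂u_i/∂x_i = α_i − x_i = 0, so x_i* = α_i.
NE contributions = (5, 4); X = 9.
W^NE = (Σα)·X − ½Σα_i² = 9² − ½·41 = 60.5.
Planner sets x_i = Σα_j = 9 for every i, so X^SO = 2·9 = 18.
W^SO = (Σα)·X^SO − ½·2·(Σα)² = (2/2)·9² = 81.
Deadweight loss = W^SO − W^NE = 20.5.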